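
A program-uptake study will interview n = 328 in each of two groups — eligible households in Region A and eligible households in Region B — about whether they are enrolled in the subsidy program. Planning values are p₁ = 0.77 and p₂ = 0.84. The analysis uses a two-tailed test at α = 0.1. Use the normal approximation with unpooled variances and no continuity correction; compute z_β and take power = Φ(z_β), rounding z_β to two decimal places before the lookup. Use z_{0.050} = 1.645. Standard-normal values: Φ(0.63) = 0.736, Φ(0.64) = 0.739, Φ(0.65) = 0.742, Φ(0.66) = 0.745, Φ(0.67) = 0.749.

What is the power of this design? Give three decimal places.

Power ≈ 0.736

z_β = |p₁−p₂|·√(n/[p₁q₁+p₂q₂]) − z_{α/2}
    = 0.07 · √(328/0.3115) − 1.645
    = 0.07 · 32.4495 − 1.645
    = 2.2715 − 1.645 = 0.6265 → 0.63
Power = Φ(0.63) = 0.736.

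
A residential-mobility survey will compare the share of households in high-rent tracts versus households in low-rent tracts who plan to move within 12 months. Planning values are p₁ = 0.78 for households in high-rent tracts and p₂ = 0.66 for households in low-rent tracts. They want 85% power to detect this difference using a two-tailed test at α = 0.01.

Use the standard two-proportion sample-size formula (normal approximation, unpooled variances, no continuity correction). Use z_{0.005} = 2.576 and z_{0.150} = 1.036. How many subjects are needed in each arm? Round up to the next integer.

n = 359 per group

n = (z_{α/2} + z_β)² · [p₁(1−p₁) + p₂(1−p₂)] / (p₁ − p₂)²
  = (2.576 + 1.036)² · (0.78·0.22 + 0.66·0.34) / (0.12)²
  = (3.612)² · (0.1716 + 0.2244) / 0.0144
  = 13.0465 · 0.3960 / 0.0144
  = 358.78
Round up → n = 359 per group.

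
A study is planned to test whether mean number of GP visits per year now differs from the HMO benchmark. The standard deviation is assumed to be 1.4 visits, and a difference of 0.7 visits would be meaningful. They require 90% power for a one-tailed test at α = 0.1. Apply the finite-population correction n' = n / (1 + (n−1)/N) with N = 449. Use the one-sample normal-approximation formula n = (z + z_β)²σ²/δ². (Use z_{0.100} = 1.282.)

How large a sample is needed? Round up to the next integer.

n = 25

n = (z_α + z_β)² · σ² / δ²
  = (1.282 + 1.282)² · 1.4² / 0.7²
  = 6.5741 · 1.96 / 0.49
  = 26.30
Finite-population correction (N = 449): 26.30 / (1 + (26.30 − 1)/449) = 24.89.
Round up → n = 25.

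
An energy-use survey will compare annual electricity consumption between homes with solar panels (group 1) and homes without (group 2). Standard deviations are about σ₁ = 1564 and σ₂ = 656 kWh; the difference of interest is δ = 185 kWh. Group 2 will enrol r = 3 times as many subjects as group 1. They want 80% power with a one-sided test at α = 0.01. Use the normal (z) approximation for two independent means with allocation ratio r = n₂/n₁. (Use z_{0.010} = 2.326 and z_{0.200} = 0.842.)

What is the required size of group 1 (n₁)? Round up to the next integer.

n₁ = 760

n₁ = (z_α + z_β)² · (σ₁² + σ₂²/r) / δ²
   = (2.326 + 0.842)² · (1564² + 656²/3) / 185²
   = 10.0362 · (2446096 + 143445.3) / 34225
   = 10.0362 · 2589541.3 / 34225
   = 759.36
Round up → n₁ = 760; n₂ = r·n₁ = 3 × 760 = 2280.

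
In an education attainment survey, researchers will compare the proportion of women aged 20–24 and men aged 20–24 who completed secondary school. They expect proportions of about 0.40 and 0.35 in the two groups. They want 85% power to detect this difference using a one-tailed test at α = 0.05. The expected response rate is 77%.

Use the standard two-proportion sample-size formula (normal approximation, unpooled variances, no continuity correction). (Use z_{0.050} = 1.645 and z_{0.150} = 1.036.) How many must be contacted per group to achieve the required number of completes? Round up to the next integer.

n = 1746 per group

n = (z_α + z_β)² · [p₁(1−p₁) + p₂(1−p₂)] / (p₁ − p₂)²
  = (1.645 + 1.036)² · (0.40·0.60 + 0.35·0.65) / (0.05)²
  = (2.681)² · (0.2400 + 0.2275) / 0.0025
  = 7.1878 · 0.4675 / 0.0025
  = 1344.11
Adjust for 77% response: 1344.11 / 0.77 = 1745.60.
Round up → n = 1746 per group.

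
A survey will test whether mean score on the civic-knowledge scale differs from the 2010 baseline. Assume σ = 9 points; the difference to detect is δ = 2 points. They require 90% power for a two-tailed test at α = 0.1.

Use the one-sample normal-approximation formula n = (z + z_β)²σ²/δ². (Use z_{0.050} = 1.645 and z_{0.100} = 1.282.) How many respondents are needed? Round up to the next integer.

n = 174

n = (z_{α/2} + z_β)² · σ² / δ²
  = (1.645 + 1.282)² · 9² / 2²
  = 8.5673 · 81 / 4
  = 173.49
Round up → n = 174.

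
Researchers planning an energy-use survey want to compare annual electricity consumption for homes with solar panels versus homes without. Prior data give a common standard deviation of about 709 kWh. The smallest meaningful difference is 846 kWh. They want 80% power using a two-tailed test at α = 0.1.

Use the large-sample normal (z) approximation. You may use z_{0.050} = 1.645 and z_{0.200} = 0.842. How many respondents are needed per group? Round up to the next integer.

n = (z_{α/2} + z_β)² · (σ₁² + σ₂²) / δ²
  = (1.645 + 0.842)² · (2·709² = 1005362) / 846²
  = 6.1852 · 1005362 / 715716
  = 8.69
Round up → n = 9 per group.

n = 9 per group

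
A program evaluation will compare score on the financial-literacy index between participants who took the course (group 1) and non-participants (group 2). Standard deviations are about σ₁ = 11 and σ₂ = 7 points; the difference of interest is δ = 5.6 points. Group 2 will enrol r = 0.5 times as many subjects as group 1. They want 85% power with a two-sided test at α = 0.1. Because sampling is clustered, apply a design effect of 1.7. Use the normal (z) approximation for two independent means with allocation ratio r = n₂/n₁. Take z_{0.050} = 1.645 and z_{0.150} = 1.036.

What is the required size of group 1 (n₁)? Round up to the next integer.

n₁ = 86

n₁ = (z_{α/2} + z_β)² · (σ₁² + σ₂²/r) / δ²
   = (1.645 + 1.036)² · (11² + 7²/0.5) / 5.6²
   = 7.1878 · (121 + 98) / 31.36
   = 7.1878 · 219 / 31.36
   = 50.20
Design effect: 1.7 × 50.20 = 85.33.
Round up → n₁ = 86; n₂ = r·n₁ = 0.5 × 86 = 43.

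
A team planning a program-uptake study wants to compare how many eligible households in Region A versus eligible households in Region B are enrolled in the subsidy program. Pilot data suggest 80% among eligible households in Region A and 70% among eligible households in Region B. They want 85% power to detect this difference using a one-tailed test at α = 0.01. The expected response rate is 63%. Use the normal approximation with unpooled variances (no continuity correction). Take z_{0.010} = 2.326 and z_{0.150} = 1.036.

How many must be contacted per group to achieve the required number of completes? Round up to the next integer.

n = 664 per group

n = (z_α + z_β)² · [p₁(1−p₁) + p₂(1−p₂)] / (p₁ − p₂)²
  = (2.326 + 1.036)² · (0.80·0.20 + 0.70·0.30) / (0.10)²
  = (3.362)² · (0.1600 + 0.2100) / 0.0100
  = 11.3030 · 0.3700 / 0.0100
  = 418.21
Adjust for 63% response: 418.21 / 0.63 = 663.83.
Round up → n = 664 per group.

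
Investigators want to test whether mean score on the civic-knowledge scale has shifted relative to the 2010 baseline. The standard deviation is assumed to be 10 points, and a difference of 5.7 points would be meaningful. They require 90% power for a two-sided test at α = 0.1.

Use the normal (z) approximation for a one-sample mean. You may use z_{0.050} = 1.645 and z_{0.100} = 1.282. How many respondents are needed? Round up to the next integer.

n = 27

n = (z_{α/2} + z_β)² · σ² / δ²
  = (1.645 + 1.282)² · 10² / 5.7²
  = 8.5673 · 100 / 32.49
  = 26.37
Round up → n = 27.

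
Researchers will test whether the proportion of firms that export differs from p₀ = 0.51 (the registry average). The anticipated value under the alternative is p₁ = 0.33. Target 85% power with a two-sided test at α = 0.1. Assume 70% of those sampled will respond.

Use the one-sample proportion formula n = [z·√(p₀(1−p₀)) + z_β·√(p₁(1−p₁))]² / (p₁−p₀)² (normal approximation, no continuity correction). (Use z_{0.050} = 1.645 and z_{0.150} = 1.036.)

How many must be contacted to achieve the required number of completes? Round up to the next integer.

n = 76

n = [z_{α/2}·√(p₀q₀) + z_β·√(p₁q₁)]² / (p₁ − p₀)²
  = [1.645·√(0.51·0.49) + 1.036·√(0.33·0.67)]² / (-0.18)²
  = [1.645·0.4999 + 1.036·0.4702]² / 0.0324
  = [1.3095]² / 0.0324
  = 52.92
Adjust for 70% response: 52.92 / 0.70 = 75.61.
Round up → n = 76.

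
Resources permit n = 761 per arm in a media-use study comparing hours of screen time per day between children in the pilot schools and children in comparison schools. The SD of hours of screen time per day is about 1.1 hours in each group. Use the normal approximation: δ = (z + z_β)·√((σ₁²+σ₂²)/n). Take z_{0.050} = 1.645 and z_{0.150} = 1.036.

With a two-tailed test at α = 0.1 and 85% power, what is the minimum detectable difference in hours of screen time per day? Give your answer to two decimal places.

Minimum detectable difference ≈ 0.15 hours

δ = (z_{α/2} + z_β) · √((σ₁²+σ₂²)/n)
  = (1.645 + 1.036) · √(2.42/761)
  = 2.681 · √0.00318
  = 2.681 · 0.0564
  = 0.1512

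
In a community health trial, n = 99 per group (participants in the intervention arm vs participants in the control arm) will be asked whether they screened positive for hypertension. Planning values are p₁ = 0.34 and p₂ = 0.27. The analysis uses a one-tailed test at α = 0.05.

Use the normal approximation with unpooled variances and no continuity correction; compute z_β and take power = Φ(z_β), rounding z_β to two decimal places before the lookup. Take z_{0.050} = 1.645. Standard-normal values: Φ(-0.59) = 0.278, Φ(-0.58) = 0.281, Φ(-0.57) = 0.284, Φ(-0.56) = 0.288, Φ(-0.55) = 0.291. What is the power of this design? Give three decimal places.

z_β = |p₁−p₂|·√(n/[p₁q₁+p₂q₂]) − z_α
    = 0.07 · √(99/0.4215) − 1.645
    = 0.07 · 15.3256 − 1.645
    = 1.0728 − 1.645 = -0.5722 → -0.57
Power = Φ(-0.57) = 0.284.

Power ≈ 0.284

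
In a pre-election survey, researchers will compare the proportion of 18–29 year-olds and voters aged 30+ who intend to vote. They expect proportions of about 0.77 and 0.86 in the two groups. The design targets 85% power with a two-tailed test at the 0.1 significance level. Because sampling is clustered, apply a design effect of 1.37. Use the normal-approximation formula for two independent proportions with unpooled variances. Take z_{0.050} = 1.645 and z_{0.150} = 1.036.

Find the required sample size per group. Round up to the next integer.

n = 362 per group

n = (z_{α/2} + z_β)² · [p₁(1−p₁) + p₂(1−p₂)] / (p₁ − p₂)²
  = (1.645 + 1.036)² · (0.77·0.23 + 0.86·0.14) / (-0.09)²
  = (2.681)² · (0.1771 + 0.1204) / 0.0081
  = 7.1878 · 0.2975 / 0.0081
  = 263.99
Design effect: 1.37 × 263.99 = 361.67.
Round up → n = 362 per group.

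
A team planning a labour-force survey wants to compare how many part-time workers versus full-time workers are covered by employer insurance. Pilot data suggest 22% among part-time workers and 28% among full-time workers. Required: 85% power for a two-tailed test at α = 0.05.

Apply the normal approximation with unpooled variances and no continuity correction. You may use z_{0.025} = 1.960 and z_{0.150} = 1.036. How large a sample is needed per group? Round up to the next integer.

n = 931 per group

n = (z_{α/2} + z_β)² · [p₁(1−p₁) + p₂(1−p₂)] / (p₁ − p₂)²
  = (1.960 + 1.036)² · (0.22·0.78 + 0.28·0.72) / (-0.06)²
  = (2.996)² · (0.1716 + 0.2016) / 0.0036
  = 8.9760 · 0.3732 / 0.0036
  = 930.51
Round up → n = 931 per group.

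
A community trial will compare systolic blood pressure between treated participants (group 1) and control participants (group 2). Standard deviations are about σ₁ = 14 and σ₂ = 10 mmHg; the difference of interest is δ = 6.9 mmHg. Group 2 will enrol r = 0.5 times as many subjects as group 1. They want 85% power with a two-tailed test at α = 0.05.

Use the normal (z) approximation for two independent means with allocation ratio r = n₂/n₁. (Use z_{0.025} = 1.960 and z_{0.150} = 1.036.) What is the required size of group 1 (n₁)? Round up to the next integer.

n₁ = 75

n₁ = (z_{α/2} + z_β)² · (σ₁² + σ₂²/r) / δ²
   = (1.960 + 1.036)² · (14² + 10²/0.5) / 6.9²
   = 8.9760 · (196 + 200) / 47.61
   = 8.9760 · 396 / 47.61
   = 74.66
Round up → n₁ = 75; n₂ = r·n₁ = 0.5 × 75 = 38.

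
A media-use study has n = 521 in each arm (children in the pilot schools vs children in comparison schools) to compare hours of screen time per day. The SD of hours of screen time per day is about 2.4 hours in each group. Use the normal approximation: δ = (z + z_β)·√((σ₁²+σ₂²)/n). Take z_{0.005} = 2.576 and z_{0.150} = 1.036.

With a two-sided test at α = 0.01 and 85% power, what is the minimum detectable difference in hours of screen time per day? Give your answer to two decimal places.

Minimum detectable difference ≈ 0.54 hours

δ = (z_{α/2} + z_β) · √((σ₁²+σ₂²)/n)
  = (2.576 + 1.036) · √(11.52/521)
  = 3.612 · √0.02211
  = 3.612 · 0.1487
  = 0.5371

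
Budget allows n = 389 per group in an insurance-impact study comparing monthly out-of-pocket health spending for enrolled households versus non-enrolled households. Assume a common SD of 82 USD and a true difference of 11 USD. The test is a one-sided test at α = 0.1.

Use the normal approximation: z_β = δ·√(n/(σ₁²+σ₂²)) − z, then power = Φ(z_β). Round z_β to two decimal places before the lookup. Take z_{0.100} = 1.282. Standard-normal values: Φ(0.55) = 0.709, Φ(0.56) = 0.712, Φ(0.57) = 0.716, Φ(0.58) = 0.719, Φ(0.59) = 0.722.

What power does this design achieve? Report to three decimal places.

z_β = δ·√(n/(σ₁²+σ₂²)) − z_α
    = 11 · √(389/13448) − 1.282
    = 11 · 0.17008 − 1.282
    = 1.8708 − 1.282 = 0.5888 → 0.59
Power = Φ(0.59) = 0.722.

Power ≈ 0.722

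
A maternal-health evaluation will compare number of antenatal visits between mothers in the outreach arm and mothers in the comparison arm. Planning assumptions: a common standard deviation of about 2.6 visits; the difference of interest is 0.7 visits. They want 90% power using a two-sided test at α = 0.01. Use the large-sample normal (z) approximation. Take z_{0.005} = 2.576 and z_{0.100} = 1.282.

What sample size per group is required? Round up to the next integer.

n = 411 per group

n = (z_{α/2} + z_β)² · (σ₁² + σ₂²) / δ²
  = (2.576 + 1.282)² · (2·2.6² = 13.52) / 0.7²
  = 14.8842 · 13.52 / 0.49
  = 410.68
Round up → n = 411 per group.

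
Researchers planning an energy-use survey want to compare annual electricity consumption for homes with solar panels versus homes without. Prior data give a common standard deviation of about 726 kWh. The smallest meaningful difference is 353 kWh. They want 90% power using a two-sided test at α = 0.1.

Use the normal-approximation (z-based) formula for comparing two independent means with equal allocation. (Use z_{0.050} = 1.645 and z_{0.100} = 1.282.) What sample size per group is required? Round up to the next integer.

n = (z_{α/2} + z_β)² · (σ₁² + σ₂²) / δ²
  = (1.645 + 1.282)² · (2·726² = 1054152) / 353²
  = 8.5673 · 1054152 / 124609
  = 72.48
Round up → n = 73 per group.

n = 73 per group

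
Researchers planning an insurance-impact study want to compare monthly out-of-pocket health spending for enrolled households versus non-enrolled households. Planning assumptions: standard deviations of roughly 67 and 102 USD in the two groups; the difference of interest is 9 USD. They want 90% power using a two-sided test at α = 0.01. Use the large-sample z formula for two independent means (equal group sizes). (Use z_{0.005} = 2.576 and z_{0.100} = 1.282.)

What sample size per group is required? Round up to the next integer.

n = (z_{α/2} + z_β)² · (σ₁² + σ₂²) / δ²
  = (2.576 + 1.282)² · (67² + 102² = 14893) / 9²
  = 14.8842 · 14893 / 81
  = 2736.66
Round up → n = 2737 per group.

n = 2737 per group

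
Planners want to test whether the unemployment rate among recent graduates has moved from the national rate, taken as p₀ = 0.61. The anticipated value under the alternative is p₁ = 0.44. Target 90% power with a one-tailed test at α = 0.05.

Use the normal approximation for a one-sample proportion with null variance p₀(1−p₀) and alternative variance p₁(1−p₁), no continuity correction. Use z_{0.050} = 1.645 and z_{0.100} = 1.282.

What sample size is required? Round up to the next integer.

n = 72

n = [z_α·√(p₀q₀) + z_β·√(p₁q₁)]² / (p₁ − p₀)²
  = [1.645·√(0.61·0.39) + 1.282·√(0.44·0.56)]² / (-0.17)²
  = [1.645·0.4877 + 1.282·0.4964]² / 0.0289
  = [1.4387]² / 0.0289
  = 71.62
Round up → n = 72.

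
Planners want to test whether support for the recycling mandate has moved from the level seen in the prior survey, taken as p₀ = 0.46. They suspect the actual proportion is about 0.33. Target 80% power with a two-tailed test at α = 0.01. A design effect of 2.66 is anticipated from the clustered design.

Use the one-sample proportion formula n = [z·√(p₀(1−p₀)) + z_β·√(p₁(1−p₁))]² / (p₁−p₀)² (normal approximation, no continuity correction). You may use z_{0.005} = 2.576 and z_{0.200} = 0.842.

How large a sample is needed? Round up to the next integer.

n = 445

n = [z_{α/2}·√(p₀q₀) + z_β·√(p₁q₁)]² / (p₁ − p₀)²
  = [2.576·√(0.46·0.54) + 0.842·√(0.33·0.67)]² / (-0.13)²
  = [2.576·0.4984 + 0.842·0.4702]² / 0.0169
  = [1.6798]² / 0.0169
  = 166.96
Design effect: 2.66 × 166.96 = 444.13.
Round up → n = 445.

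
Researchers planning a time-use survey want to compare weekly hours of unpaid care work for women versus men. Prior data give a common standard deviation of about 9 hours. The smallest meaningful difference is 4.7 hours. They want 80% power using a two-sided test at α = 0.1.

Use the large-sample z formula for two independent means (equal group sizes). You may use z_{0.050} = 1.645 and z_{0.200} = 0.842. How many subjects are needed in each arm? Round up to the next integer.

n = 46 per group

n = (z_{α/2} + z_β)² · (σ₁² + σ₂²) / δ²
  = (1.645 + 0.842)² · (2·9² = 162) / 4.7²
  = 6.1852 · 162 / 22.09
  = 45.36
Round up → n = 46 per group.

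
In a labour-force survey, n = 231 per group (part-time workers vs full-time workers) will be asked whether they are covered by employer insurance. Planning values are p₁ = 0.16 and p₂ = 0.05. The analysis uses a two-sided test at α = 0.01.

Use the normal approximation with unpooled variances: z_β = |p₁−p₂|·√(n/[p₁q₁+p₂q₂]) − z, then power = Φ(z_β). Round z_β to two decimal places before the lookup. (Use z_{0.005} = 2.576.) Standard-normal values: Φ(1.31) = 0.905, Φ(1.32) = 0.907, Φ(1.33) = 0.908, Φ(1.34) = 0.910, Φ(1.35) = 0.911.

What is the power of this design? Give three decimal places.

z_β = |p₁−p₂|·√(n/[p₁q₁+p₂q₂]) − z_{α/2}
    = 0.11 · √(231/0.1819) − 2.576
    = 0.11 · 35.6361 − 2.576
    = 3.9200 − 2.576 = 1.3440 → 1.34
Power = Φ(1.34) = 0.910.

Power ≈ 0.910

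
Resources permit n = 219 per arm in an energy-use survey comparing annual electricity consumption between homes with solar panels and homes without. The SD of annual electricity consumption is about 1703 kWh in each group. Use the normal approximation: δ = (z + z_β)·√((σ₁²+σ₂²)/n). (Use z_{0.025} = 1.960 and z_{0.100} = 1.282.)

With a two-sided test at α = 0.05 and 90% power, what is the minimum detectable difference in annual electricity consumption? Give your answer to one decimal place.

δ = (z_{α/2} + z_β) · √((σ₁²+σ₂²)/n)
  = (1.960 + 1.282) · √(5800418/219)
  = 3.242 · √26485.9
  = 3.242 · 162.7450
  = 527.6192

Minimum detectable difference ≈ 527.6 kWh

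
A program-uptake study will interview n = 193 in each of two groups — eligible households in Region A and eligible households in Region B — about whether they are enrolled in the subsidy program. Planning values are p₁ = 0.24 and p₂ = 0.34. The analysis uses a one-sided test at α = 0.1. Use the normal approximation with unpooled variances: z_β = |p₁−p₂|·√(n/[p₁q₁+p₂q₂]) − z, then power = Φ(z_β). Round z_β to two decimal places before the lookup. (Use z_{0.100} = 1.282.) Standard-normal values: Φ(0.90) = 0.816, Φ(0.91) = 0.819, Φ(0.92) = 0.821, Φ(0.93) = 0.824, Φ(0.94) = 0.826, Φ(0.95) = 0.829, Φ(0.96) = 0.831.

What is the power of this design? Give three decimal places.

Power ≈ 0.816

z_β = |p₁−p₂|·√(n/[p₁q₁+p₂q₂]) − z_α
    = 0.10 · √(193/0.4068) − 1.282
    = 0.10 · 21.7815 − 1.282
    = 2.1782 − 1.282 = 0.8962 → 0.90
Power = Φ(0.90) = 0.816.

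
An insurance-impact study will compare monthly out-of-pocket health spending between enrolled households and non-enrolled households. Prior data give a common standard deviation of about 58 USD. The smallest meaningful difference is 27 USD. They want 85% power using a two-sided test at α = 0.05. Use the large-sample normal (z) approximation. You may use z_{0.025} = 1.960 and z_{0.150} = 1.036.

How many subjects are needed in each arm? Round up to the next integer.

n = 83 per group

n = (z_{α/2} + z_β)² · (σ₁² + σ₂²) / δ²
  = (1.960 + 1.036)² · (2·58² = 6728) / 27²
  = 8.9760 · 6728 / 729
  = 82.84
Round up → n = 83 per group.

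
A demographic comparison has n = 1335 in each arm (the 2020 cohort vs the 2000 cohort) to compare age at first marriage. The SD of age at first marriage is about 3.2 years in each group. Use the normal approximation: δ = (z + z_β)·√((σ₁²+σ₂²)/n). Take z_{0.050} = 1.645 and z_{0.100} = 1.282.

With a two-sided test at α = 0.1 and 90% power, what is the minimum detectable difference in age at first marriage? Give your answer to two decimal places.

δ = (z_{α/2} + z_β) · √((σ₁²+σ₂²)/n)
  = (1.645 + 1.282) · √(20.48/1335)
  = 2.927 · √0.01534
  = 2.927 · 0.1239
  = 0.3625

Minimum detectable difference ≈ 0.36 years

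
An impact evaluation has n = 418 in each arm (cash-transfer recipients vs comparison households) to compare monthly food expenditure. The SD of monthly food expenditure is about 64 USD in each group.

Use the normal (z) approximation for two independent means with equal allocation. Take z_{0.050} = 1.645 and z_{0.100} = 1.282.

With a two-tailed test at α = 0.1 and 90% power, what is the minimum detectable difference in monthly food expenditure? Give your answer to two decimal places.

δ = (z_{α/2} + z_β) · √((σ₁²+σ₂²)/n)
  = (1.645 + 1.282) · √(8192/418)
  = 2.927 · √19.5981
  = 2.927 · 4.4270
  = 12.9577

Minimum detectable difference ≈ 12.96 USD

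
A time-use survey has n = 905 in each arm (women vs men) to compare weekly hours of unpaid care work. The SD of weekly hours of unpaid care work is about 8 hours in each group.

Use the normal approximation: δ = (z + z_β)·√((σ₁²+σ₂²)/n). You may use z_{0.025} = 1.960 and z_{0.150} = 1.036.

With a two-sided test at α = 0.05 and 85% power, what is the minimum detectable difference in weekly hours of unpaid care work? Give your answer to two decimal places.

Minimum detectable difference ≈ 1.13 hours

δ = (z_{α/2} + z_β) · √((σ₁²+σ₂²)/n)
  = (1.960 + 1.036) · √(128/905)
  = 2.996 · √0.14144
  = 2.996 · 0.3761
  = 1.1267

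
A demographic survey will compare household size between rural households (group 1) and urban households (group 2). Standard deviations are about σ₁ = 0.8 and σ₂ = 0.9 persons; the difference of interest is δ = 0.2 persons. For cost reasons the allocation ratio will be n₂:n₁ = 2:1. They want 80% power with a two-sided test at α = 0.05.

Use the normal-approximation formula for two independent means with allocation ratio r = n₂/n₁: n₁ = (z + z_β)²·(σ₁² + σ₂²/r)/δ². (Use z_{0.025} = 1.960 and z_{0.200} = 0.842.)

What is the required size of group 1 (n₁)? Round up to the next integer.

n₁ = (z_{α/2} + z_β)² · (σ₁² + σ₂²/r) / δ²
   = (1.960 + 0.842)² · (0.8² + 0.9²/2) / 0.2²
   = 7.8512 · (0.64 + 0.405) / 0.04
   = 7.8512 · 1.045 / 0.04
   = 205.11
Round up → n₁ = 206; n₂ = r·n₁ = 2 × 206 = 412.

n₁ = 206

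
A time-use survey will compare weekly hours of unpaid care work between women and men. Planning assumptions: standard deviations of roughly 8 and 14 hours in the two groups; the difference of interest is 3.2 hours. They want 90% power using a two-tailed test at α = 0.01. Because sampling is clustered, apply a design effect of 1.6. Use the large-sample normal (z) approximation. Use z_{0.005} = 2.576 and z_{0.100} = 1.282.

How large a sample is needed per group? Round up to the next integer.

n = (z_{α/2} + z_β)² · (σ₁² + σ₂²) / δ²
  = (2.576 + 1.282)² · (8² + 14² = 260) / 3.2²
  = 14.8842 · 260 / 10.24
  = 377.92
Design effect: 1.6 × 377.92 = 604.67.
Round up → n = 605 per group.

n = 605 per group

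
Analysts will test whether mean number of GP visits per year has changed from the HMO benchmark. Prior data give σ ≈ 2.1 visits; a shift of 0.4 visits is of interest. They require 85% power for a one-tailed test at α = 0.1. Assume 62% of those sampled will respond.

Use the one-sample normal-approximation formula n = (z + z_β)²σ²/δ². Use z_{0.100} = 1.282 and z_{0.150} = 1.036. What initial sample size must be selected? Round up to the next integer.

n = (z_α + z_β)² · σ² / δ²
  = (1.282 + 1.036)² · 2.1² / 0.4²
  = 5.3731 · 4.41 / 0.16
  = 148.10
Adjust for 62% response: 148.10 / 0.62 = 238.87.
Round up → n = 239.

n = 239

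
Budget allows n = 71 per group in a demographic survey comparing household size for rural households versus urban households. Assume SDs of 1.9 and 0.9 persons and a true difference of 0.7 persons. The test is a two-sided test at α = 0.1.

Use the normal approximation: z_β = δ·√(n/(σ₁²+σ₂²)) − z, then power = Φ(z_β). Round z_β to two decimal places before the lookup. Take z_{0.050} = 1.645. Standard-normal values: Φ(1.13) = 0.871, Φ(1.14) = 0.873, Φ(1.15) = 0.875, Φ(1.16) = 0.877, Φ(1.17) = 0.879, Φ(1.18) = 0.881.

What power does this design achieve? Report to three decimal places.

z_β = δ·√(n/(σ₁²+σ₂²)) − z_{α/2}
    = 0.7 · √(71/4.42) − 1.645
    = 0.7 · 4.00791 − 1.645
    = 2.8055 − 1.645 = 1.1605 → 1.16
Power = Φ(1.16) = 0.877.

Power ≈ 0.877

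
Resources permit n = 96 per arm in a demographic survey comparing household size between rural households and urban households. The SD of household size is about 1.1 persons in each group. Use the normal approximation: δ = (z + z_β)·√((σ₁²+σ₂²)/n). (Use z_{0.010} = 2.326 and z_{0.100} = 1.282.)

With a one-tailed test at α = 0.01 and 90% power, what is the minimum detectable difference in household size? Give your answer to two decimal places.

δ = (z_α + z_β) · √((σ₁²+σ₂²)/n)
  = (2.326 + 1.282) · √(2.42/96)
  = 3.608 · √0.02521
  = 3.608 · 0.1588
  = 0.5728

Minimum detectable difference ≈ 0.57 persons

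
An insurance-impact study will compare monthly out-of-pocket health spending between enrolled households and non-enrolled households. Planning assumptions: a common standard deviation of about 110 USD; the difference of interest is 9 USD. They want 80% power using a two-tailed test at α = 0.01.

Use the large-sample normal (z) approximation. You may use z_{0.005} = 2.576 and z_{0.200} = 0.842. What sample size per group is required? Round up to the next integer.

n = (z_{α/2} + z_β)² · (σ₁² + σ₂²) / δ²
  = (2.576 + 0.842)² · (2·110² = 24200) / 9²
  = 11.6827 · 24200 / 81
  = 3490.39
Round up → n = 3491 per group.

n = 3491 per group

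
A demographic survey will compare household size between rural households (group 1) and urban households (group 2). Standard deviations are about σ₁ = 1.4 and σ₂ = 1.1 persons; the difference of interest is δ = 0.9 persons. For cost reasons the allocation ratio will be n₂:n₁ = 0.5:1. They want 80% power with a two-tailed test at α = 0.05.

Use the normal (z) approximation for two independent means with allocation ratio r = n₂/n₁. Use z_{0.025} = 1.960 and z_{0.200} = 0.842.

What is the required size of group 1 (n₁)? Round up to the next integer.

n₁ = (z_{α/2} + z_β)² · (σ₁² + σ₂²/r) / δ²
   = (1.960 + 0.842)² · (1.4² + 1.1²/0.5) / 0.9²
   = 7.8512 · (1.96 + 2.42) / 0.81
   = 7.8512 · 4.38 / 0.81
   = 42.45
Round up → n₁ = 43; n₂ = r·n₁ = 0.5 × 43 = 22.

n₁ = 43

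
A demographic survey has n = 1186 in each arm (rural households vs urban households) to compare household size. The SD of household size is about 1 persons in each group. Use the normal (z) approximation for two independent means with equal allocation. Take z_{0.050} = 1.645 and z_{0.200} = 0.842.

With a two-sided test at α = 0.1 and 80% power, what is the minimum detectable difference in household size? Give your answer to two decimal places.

Minimum detectable difference ≈ 0.10 persons

δ = (z_{α/2} + z_β) · √((σ₁²+σ₂²)/n)
  = (1.645 + 0.842) · √(2/1186)
  = 2.487 · √0.00169
  = 2.487 · 0.0411
  = 0.1021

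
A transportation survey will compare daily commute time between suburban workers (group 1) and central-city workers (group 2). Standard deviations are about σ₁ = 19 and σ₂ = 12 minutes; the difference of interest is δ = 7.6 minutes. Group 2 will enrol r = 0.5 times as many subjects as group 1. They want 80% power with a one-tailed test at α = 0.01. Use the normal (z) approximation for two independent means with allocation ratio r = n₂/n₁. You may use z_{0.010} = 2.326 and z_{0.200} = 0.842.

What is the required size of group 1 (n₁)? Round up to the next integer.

n₁ = (z_α + z_β)² · (σ₁² + σ₂²/r) / δ²
   = (2.326 + 0.842)² · (19² + 12²/0.5) / 7.6²
   = 10.0362 · (361 + 288) / 57.76
   = 10.0362 · 649 / 57.76
   = 112.77
Round up → n₁ = 113; n₂ = r·n₁ = 0.5 × 113 = 57.

n₁ = 113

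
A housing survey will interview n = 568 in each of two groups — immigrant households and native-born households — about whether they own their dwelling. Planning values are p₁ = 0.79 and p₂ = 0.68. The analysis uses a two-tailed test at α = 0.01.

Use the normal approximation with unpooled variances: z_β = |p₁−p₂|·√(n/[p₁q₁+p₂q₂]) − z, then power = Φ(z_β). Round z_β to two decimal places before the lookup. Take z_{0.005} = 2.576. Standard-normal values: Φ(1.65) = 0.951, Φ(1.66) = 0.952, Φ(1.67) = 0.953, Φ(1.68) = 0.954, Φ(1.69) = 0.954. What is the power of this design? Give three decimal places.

Power ≈ 0.952

z_β = |p₁−p₂|·√(n/[p₁q₁+p₂q₂]) − z_{α/2}
    = 0.11 · √(568/0.3835) − 2.576
    = 0.11 · 38.4850 − 2.576
    = 4.2333 − 2.576 = 1.6573 → 1.66
Power = Φ(1.66) = 0.952.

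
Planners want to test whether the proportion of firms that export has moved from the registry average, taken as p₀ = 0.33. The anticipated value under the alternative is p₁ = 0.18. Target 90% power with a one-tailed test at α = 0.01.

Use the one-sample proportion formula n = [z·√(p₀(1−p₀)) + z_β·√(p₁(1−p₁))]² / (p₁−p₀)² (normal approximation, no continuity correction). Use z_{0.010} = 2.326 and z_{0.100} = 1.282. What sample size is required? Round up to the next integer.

n = [z_α·√(p₀q₀) + z_β·√(p₁q₁)]² / (p₁ − p₀)²
  = [2.326·√(0.33·0.67) + 1.282·√(0.18·0.82)]² / (-0.15)²
  = [2.326·0.4702 + 1.282·0.3842]² / 0.0225
  = [1.5862]² / 0.0225
  = 111.83
Round up → n = 112.

n = 112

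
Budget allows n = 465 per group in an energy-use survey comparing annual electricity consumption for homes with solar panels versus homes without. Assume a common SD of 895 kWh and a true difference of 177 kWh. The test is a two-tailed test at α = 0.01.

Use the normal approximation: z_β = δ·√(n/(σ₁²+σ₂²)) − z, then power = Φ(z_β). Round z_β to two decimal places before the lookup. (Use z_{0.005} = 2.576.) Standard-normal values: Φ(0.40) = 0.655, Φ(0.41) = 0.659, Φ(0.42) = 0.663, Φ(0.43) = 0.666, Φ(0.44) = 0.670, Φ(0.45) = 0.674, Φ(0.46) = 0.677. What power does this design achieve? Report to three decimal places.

z_β = δ·√(n/(σ₁²+σ₂²)) − z_{α/2}
    = 177 · √(465/1602050) − 2.576
    = 177 · 0.01704 − 2.576
    = 3.0155 − 2.576 = 0.4395 → 0.44
Power = Φ(0.44) = 0.670.

Power ≈ 0.670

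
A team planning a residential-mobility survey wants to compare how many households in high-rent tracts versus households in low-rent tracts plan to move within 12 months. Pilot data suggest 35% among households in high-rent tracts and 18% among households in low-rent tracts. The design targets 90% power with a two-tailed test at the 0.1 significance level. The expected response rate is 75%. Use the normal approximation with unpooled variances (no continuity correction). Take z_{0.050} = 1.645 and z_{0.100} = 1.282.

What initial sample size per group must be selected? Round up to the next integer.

n = (z_{α/2} + z_β)² · [p₁(1−p₁) + p₂(1−p₂)] / (p₁ − p₂)²
  = (1.645 + 1.282)² · (0.35·0.65 + 0.18·0.82) / (0.17)²
  = (2.927)² · (0.2275 + 0.1476) / 0.0289
  = 8.5673 · 0.3751 / 0.0289
  = 111.20
Adjust for 75% response: 111.20 / 0.75 = 148.26.
Round up → n = 149 per group.

n = 149 per group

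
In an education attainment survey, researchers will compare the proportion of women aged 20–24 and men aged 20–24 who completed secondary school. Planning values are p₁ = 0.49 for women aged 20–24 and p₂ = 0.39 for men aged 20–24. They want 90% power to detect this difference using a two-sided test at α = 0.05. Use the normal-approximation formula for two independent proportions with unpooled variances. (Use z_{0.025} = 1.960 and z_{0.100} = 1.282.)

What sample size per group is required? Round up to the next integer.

n = 513 per group

n = (z_{α/2} + z_β)² · [p₁(1−p₁) + p₂(1−p₂)] / (p₁ − p₂)²
  = (1.960 + 1.282)² · (0.49·0.51 + 0.39·0.61) / (0.10)²
  = (3.242)² · (0.2499 + 0.2379) / 0.0100
  = 10.5106 · 0.4878 / 0.0100
  = 512.71
Round up → n = 513 per group.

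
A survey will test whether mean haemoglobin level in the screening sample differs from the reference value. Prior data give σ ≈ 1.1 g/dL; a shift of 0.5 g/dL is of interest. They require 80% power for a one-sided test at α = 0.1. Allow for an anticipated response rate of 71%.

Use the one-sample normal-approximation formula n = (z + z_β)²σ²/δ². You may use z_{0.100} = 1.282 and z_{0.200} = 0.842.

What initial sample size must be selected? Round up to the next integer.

n = (z_α + z_β)² · σ² / δ²
  = (1.282 + 0.842)² · 1.1² / 0.5²
  = 4.5114 · 1.21 / 0.25
  = 21.84
Adjust for 71% response: 21.84 / 0.71 = 30.75.
Round up → n = 31.

n = 31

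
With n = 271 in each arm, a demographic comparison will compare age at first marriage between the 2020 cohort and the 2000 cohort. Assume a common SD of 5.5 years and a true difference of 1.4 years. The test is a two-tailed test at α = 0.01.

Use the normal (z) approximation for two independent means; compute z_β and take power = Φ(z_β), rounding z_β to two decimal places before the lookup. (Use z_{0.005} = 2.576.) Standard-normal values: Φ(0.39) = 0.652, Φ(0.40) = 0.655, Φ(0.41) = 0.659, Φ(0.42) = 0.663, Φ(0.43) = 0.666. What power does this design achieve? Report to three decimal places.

z_β = δ·√(n/(σ₁²+σ₂²)) − z_{α/2}
    = 1.4 · √(271/60.5) − 2.576
    = 1.4 · 2.11644 − 2.576
    = 2.9630 − 2.576 = 0.3870 → 0.39
Power = Φ(0.39) = 0.652.

Power ≈ 0.652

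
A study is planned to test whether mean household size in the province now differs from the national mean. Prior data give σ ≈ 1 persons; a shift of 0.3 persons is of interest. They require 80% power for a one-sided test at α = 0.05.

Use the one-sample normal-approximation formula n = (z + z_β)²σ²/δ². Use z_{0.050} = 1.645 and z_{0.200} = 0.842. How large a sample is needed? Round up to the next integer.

n = 69

n = (z_α + z_β)² · σ² / δ²
  = (1.645 + 0.842)² · 1² / 0.3²
  = 6.1852 · 1 / 0.09
  = 68.72
Round up → n = 69.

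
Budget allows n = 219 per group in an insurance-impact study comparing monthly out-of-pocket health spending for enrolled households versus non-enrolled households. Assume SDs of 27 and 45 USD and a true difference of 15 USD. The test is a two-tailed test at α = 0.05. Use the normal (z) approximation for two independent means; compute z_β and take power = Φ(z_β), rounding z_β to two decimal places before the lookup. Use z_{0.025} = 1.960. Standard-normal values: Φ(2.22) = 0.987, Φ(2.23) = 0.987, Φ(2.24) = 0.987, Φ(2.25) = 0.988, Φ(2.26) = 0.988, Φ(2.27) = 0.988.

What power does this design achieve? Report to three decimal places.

z_β = δ·√(n/(σ₁²+σ₂²)) − z_{α/2}
    = 15 · √(219/2754) − 1.960
    = 15 · 0.28199 − 1.960
    = 4.2299 − 1.960 = 2.2699 → 2.27
Power = Φ(2.27) = 0.988.

Power ≈ 0.988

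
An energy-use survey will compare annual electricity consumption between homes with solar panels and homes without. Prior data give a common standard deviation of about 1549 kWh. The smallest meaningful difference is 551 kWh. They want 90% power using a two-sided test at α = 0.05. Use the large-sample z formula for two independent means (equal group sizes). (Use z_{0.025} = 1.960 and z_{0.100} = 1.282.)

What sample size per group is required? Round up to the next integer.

n = 167 per group

n = (z_{α/2} + z_β)² · (σ₁² + σ₂²) / δ²
  = (1.960 + 1.282)² · (2·1549² = 4798802) / 551²
  = 10.5106 · 4798802 / 303601
  = 166.13
Round up → n = 167 per group.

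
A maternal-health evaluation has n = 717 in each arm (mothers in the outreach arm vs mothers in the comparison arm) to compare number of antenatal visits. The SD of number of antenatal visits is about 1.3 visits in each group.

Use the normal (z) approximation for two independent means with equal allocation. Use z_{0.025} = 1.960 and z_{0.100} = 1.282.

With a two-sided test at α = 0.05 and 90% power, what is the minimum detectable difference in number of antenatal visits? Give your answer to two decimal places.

δ = (z_{α/2} + z_β) · √((σ₁²+σ₂²)/n)
  = (1.960 + 1.282) · √(3.38/717)
  = 3.242 · √0.00471
  = 3.242 · 0.0687
  = 0.2226

Minimum detectable difference ≈ 0.22 visits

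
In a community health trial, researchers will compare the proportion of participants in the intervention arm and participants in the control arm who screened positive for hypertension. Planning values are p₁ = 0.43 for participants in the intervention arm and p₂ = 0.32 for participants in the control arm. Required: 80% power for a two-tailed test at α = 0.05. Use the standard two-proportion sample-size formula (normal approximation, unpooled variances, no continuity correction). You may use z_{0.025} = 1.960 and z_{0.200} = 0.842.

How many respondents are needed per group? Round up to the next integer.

n = (z_{α/2} + z_β)² · [p₁(1−p₁) + p₂(1−p₂)] / (p₁ − p₂)²
  = (1.960 + 0.842)² · (0.43·0.57 + 0.32·0.68) / (0.11)²
  = (2.802)² · (0.2451 + 0.2176) / 0.0121
  = 7.8512 · 0.4627 / 0.0121
  = 300.23
Round up → n = 301 per group.

n = 301 per group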